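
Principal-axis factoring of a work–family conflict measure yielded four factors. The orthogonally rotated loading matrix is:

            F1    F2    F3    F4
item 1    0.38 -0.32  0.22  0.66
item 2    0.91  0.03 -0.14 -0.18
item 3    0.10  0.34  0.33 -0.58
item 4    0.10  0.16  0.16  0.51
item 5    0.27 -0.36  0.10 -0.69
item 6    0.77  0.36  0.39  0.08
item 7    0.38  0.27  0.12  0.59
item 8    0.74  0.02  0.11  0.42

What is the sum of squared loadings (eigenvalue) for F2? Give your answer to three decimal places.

SS loadings for F2 = (-0.32)² + 0.03² + 0.34² + 0.16² + (-0.36)² + 0.36² + 0.27² + 0.02² = 0.1024 + 0.0009 + 0.1156 + 0.0256 + 0.1296 + 0.1296 + 0.0729 + 0.0004 = 0.5770

0.577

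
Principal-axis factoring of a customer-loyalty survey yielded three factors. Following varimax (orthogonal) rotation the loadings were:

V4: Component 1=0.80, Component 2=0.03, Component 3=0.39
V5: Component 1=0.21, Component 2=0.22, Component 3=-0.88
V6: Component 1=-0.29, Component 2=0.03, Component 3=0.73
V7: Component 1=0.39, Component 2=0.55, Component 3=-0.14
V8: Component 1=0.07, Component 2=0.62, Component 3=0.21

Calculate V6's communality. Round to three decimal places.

h² = (-0.29)² + 0.03² + 0.73² = 0.0841 + 0.0009 + 0.5329 = 0.6179

0.618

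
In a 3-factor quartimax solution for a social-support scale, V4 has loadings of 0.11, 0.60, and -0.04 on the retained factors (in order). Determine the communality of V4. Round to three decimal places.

0.374

h² = 0.11² + 0.60² + (-0.04)² = 0.0121 + 0.3600 + 0.0016 = 0.3737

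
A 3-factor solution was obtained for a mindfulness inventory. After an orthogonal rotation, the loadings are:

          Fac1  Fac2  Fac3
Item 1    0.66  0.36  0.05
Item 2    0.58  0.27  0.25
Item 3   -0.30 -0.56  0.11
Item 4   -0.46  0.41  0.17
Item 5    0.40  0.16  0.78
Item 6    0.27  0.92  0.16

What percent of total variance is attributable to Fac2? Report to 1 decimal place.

25.9%

SS loadings for Fac2 = 0.36² + 0.27² + (-0.56)² + 0.41² + 0.16² + 0.92² = 1.5562
With 6 standardized items, total variance = 6. Proportion = 1.5562/6 = 0.2594 → 25.94%.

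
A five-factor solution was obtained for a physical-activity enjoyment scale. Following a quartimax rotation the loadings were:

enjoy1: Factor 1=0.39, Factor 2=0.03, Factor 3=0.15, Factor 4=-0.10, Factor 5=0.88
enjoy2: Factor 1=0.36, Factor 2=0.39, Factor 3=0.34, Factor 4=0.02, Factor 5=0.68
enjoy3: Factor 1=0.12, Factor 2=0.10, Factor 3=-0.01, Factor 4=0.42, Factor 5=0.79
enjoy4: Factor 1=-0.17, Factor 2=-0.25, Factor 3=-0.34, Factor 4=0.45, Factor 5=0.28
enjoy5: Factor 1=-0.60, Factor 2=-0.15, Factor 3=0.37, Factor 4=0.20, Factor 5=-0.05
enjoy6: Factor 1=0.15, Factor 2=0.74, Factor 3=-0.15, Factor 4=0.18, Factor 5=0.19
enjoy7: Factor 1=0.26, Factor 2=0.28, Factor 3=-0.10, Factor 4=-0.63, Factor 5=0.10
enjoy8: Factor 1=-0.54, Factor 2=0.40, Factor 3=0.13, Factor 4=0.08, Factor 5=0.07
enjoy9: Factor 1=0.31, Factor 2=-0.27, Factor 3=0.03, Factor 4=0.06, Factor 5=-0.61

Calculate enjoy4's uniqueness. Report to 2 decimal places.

h² = (-0.17)² + (-0.25)² + (-0.34)² + 0.45² + 0.28² = 0.0289 + 0.0625 + 0.1156 + 0.2025 + 0.0784 = 0.4879
Uniqueness u² = 1 − h² = 1 − 0.4879 = 0.5121

0.51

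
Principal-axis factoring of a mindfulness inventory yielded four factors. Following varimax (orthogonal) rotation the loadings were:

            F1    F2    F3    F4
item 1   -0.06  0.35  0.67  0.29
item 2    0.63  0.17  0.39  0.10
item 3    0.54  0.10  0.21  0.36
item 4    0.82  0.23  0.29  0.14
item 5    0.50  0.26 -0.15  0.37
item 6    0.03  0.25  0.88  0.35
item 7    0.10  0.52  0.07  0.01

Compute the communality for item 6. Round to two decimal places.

0.96

h² = 0.03² + 0.25² + 0.88² + 0.35² = 0.0009 + 0.0625 + 0.7744 + 0.1225 = 0.9603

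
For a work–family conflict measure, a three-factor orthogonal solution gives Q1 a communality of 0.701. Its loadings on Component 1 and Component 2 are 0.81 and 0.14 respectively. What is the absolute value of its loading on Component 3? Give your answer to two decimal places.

Under orthogonal rotation h² = Σλ², so λ_Component 3² = h² − (0.6757) = 0.701 − 0.6757 = 0.0253.
|λ| = √0.0253 = 0.1591.

0.16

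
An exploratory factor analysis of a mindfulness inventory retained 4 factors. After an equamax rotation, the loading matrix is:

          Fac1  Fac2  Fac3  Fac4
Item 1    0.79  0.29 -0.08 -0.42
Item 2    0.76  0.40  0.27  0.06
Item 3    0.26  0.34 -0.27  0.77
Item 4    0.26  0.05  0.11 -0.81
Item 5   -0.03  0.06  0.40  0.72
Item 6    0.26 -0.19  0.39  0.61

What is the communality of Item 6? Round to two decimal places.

0.63

h² = 0.26² + (-0.19)² + 0.39² + 0.61² = 0.0676 + 0.0361 + 0.1521 + 0.3721 = 0.6279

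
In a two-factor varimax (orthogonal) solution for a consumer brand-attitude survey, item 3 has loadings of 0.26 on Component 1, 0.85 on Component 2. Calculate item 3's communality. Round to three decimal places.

0.790

h² = 0.26² + 0.85² = 0.0676 + 0.7225 = 0.7901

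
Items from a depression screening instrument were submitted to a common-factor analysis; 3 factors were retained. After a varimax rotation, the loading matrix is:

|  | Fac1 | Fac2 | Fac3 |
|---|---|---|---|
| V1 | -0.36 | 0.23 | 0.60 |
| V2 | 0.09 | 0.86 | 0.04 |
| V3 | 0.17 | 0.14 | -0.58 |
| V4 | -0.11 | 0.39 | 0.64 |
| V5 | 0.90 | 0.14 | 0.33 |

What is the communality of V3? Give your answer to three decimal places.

0.385

h² = 0.17² + 0.14² + (-0.58)² = 0.0289 + 0.0196 + 0.3364 = 0.3849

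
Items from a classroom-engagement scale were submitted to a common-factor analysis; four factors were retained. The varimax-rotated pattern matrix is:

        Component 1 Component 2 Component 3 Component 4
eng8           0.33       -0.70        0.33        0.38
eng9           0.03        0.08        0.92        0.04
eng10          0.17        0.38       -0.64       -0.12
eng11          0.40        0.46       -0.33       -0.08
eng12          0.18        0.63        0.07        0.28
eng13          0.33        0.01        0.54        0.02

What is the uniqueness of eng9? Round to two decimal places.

0.14

h² = 0.03² + 0.08² + 0.92² + 0.04² = 0.0009 + 0.0064 + 0.8464 + 0.0016 = 0.8553
Uniqueness u² = 1 − h² = 1 − 0.8553 = 0.1447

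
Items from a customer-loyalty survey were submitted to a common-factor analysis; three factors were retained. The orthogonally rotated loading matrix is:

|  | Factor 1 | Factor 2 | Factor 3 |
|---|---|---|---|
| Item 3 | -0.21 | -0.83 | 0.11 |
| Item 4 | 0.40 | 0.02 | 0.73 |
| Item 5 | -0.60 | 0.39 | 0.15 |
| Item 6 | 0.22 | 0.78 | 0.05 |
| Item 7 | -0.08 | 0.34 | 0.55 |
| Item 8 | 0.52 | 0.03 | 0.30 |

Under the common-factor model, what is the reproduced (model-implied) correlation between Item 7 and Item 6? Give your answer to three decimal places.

0.275

r̂ = Σ λ_i·λ_j across factors = (-0.08)(0.22) + (0.34)(0.78) + (0.55)(0.05)
  = -0.0176 +0.2652 +0.0275 = 0.2751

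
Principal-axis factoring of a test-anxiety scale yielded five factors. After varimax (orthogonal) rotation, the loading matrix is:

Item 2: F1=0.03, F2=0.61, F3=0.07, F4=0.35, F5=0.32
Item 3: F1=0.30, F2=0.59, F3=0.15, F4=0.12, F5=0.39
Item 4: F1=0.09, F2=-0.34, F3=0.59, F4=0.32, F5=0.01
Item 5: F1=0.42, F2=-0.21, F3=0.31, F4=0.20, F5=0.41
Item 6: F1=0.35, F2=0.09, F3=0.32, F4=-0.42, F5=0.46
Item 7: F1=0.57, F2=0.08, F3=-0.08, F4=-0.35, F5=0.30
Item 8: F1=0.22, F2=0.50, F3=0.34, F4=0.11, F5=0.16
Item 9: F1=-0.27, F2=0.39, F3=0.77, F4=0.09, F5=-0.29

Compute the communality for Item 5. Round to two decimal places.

h² = 0.42² + (-0.21)² + 0.31² + 0.20² + 0.41² = 0.1764 + 0.0441 + 0.0961 + 0.0400 + 0.1681 = 0.5247

0.52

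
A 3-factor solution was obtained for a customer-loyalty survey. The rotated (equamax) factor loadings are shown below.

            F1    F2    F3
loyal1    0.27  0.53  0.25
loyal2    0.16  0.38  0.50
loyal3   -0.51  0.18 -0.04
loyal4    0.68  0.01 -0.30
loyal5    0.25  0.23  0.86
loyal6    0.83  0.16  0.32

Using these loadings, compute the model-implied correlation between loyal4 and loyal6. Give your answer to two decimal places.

r̂ = Σ λ_i·λ_j across factors = (0.68)(0.83) + (0.01)(0.16) + (-0.30)(0.32)
  = +0.5644 +0.0016 -0.0960 = 0.4700

0.47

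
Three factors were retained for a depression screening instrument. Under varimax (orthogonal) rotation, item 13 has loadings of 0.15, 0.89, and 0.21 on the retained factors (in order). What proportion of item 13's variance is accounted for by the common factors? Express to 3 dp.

0.859

h² = 0.15² + 0.89² + 0.21² = 0.0225 + 0.7921 + 0.0441 = 0.8587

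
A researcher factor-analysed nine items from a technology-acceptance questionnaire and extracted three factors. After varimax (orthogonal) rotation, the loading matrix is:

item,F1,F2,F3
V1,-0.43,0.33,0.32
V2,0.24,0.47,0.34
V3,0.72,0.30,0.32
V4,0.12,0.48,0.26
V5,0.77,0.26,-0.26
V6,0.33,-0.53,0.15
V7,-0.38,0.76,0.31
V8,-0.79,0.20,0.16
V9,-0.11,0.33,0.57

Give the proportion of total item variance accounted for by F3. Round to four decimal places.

0.1027

SS loadings for F3 = 0.32² + 0.34² + 0.32² + 0.26² + (-0.26)² + 0.15² + 0.31² + 0.16² + 0.57² = 0.9247
Proportion of variance = 0.9247 / 9 = 0.1027.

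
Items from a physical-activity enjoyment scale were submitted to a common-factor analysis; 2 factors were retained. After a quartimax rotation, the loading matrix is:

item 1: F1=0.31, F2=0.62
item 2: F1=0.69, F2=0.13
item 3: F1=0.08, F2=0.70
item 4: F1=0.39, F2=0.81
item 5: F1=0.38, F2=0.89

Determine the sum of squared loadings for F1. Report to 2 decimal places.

0.88

SS loadings for F1 = 0.31² + 0.69² + 0.08² + 0.39² + 0.38² = 0.0961 + 0.4761 + 0.0064 + 0.1521 + 0.1444 = 0.8751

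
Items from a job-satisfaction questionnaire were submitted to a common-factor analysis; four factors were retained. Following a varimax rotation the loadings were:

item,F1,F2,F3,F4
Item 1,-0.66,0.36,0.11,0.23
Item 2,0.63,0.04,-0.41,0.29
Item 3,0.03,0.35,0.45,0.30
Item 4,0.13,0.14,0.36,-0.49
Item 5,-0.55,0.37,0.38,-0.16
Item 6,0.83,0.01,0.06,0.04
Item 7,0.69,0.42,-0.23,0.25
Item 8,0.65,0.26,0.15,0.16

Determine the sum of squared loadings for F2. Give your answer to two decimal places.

SS loadings for F2 = 0.36² + 0.04² + 0.35² + 0.14² + 0.37² + 0.01² + 0.42² + 0.26² = 0.1296 + 0.0016 + 0.1225 + 0.0196 + 0.1369 + 0.0001 + 0.1764 + 0.0676 = 0.6543

0.65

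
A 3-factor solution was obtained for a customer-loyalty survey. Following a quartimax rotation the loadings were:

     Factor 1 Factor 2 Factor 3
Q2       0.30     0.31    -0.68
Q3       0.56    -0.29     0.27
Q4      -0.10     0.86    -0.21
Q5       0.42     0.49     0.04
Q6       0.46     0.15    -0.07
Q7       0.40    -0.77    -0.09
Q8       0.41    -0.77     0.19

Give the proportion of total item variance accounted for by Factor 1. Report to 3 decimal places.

0.161

SS loadings for Factor 1 = 0.30² + 0.56² + (-0.10)² + 0.42² + 0.46² + 0.40² + 0.41² = 1.1297
Proportion of variance = 1.1297 / 7 = 0.1614.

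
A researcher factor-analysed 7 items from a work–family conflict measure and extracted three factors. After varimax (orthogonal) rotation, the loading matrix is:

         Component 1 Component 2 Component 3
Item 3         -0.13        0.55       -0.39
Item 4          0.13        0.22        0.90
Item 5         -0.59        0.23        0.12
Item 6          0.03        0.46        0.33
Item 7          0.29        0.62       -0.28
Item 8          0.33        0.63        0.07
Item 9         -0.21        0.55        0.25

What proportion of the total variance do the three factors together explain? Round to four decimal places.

0.5072

Communalities: 0.4715, 0.8753, 0.4154, 0.3214, 0.5469, 0.5107, 0.4091; Σh² = 3.5503.
Total variance with 7 standardized items is 7, so the solution explains 3.5503/7 = 0.5072.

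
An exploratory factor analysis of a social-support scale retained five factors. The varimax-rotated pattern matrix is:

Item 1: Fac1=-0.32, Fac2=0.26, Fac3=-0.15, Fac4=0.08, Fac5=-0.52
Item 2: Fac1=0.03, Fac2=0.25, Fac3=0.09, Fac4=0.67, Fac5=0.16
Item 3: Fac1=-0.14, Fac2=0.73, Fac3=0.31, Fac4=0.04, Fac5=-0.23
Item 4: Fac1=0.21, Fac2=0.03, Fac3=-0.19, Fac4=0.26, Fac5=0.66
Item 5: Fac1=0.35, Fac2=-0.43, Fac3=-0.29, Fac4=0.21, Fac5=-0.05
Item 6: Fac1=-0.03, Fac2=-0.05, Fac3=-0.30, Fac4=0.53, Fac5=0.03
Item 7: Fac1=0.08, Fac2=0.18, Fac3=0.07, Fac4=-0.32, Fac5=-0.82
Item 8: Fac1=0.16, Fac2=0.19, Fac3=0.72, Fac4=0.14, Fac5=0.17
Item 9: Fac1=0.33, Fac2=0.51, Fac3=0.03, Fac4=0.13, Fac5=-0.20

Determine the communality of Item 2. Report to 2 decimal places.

h² = 0.03² + 0.25² + 0.09² + 0.67² + 0.16² = 0.0009 + 0.0625 + 0.0081 + 0.4489 + 0.0256 = 0.5460

0.55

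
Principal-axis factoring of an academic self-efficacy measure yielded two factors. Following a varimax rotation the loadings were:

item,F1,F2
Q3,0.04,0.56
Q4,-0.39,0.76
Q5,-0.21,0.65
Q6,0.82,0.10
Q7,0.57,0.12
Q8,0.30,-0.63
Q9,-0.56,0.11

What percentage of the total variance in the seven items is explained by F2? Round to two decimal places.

24.96%

SS loadings for F2 = 0.56² + 0.76² + 0.65² + 0.10² + 0.12² + (-0.63)² + 0.11² = 1.7471
With 7 standardized items, total variance = 7. Proportion = 1.7471/7 = 0.2496 → 24.96%.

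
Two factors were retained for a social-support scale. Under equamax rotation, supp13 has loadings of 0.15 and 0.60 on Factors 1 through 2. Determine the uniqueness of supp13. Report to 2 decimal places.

h² = 0.15² + 0.60² = 0.0225 + 0.3600 = 0.3825
Uniqueness u² = 1 − h² = 1 − 0.3825 = 0.6175

0.62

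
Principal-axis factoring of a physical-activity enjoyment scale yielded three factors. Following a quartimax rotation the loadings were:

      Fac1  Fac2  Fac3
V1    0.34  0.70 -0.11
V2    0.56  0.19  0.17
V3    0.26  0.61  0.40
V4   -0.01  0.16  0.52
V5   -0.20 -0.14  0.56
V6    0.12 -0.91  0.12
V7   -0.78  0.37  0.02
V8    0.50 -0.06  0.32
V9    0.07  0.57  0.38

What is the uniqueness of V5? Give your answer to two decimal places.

0.63

h² = (-0.20)² + (-0.14)² + 0.56² = 0.0400 + 0.0196 + 0.3136 = 0.3732
Uniqueness u² = 1 − h² = 1 − 0.3732 = 0.6268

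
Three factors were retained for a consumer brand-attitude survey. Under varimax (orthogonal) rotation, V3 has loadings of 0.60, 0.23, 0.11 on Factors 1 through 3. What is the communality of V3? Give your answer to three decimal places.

0.425

h² = 0.60² + 0.23² + 0.11² = 0.3600 + 0.0529 + 0.0121 = 0.4250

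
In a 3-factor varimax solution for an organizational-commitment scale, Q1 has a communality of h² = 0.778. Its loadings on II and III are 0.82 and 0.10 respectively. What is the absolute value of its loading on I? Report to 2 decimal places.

Under orthogonal rotation h² = Σλ², so λ_I² = h² − (0.6824) = 0.778 − 0.6824 = 0.0956.
|λ| = √0.0956 = 0.3092.

0.31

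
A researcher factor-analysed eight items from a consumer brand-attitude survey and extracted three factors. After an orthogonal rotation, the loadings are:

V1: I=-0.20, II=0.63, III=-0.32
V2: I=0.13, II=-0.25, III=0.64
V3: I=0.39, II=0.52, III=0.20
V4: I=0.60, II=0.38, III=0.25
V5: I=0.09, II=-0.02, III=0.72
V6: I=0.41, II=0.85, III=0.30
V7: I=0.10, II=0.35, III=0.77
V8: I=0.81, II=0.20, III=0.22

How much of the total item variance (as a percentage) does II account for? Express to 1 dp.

SS loadings for II = 0.63² + (-0.25)² + 0.52² + 0.38² + (-0.02)² + 0.85² + 0.35² + 0.20² = 1.7596
With 8 standardized items, total variance = 8. Proportion = 1.7596/8 = 0.2200 → 22.00%.

22.0%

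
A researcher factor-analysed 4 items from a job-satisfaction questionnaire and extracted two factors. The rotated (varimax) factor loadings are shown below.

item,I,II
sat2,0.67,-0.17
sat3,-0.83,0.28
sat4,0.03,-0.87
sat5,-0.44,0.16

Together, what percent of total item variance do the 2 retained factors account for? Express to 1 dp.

55.6%

Communalities: 0.4778, 0.7673, 0.7578, 0.2192; Σh² = 2.2221.
Total variance with 4 standardized items is 4, so the solution explains 2.2221/4 = 0.5555 = 55.55%.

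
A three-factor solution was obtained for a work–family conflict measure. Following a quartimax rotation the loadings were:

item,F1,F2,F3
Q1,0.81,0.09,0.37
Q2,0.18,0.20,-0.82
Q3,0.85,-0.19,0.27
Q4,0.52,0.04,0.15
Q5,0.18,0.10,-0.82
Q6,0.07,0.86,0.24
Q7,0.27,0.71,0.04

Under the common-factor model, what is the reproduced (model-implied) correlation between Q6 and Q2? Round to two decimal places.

-0.01

r̂ = Σ λ_i·λ_j across factors = (0.07)(0.18) + (0.86)(0.20) + (0.24)(-0.82)
  = +0.0126 +0.1720 -0.1968 = -0.0122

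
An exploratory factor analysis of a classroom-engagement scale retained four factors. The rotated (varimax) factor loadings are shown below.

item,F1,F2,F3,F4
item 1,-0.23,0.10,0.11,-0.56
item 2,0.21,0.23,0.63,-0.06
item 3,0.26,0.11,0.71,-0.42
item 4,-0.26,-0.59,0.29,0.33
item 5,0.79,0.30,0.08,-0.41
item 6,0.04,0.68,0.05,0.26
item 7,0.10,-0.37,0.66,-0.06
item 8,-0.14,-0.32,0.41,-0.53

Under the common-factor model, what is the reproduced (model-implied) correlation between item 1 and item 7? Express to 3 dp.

0.046

r̂ = Σ λ_i·λ_j across factors = (-0.23)(0.10) + (0.10)(-0.37) + (0.11)(0.66) + (-0.56)(-0.06)
  = -0.0230 -0.0370 +0.0726 +0.0336 = 0.0462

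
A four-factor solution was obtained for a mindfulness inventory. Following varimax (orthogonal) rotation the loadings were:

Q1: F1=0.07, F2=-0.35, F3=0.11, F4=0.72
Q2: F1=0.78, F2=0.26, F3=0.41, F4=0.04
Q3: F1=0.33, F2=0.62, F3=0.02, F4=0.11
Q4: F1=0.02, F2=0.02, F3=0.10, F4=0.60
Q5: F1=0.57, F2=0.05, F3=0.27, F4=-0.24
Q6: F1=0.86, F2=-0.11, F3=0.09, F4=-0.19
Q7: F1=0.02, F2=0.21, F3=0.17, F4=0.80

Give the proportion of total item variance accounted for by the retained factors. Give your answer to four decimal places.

0.6211

Communalities: 0.6579, 0.8457, 0.5058, 0.3708, 0.4579, 0.7959, 0.7134; Σh² = 4.3474.
Total variance with 7 standardized items is 7, so the solution explains 4.3474/7 = 0.6211.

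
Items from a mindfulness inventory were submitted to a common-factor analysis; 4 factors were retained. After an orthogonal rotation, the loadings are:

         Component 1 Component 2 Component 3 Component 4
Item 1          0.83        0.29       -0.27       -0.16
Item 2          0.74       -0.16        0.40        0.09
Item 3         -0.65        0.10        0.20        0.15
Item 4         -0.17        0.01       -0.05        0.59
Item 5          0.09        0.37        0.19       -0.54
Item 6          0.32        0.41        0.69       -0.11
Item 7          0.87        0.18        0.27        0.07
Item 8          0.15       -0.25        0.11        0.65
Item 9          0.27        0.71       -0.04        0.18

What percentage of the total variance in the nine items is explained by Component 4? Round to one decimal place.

13.0%

SS loadings for Component 4 = (-0.16)² + 0.09² + 0.15² + 0.59² + (-0.54)² + (-0.11)² + 0.07² + 0.65² + 0.18² = 1.1678
With 9 standardized items, total variance = 9. Proportion = 1.1678/9 = 0.1298 → 12.98%.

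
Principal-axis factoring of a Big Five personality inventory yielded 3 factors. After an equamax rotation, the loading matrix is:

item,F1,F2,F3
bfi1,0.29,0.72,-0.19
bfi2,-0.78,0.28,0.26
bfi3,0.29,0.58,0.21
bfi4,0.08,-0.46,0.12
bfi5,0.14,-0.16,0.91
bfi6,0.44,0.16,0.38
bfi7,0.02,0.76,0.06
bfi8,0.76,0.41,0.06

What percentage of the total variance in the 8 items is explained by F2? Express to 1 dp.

SS loadings for F2 = 0.72² + 0.28² + 0.58² + (-0.46)² + (-0.16)² + 0.16² + 0.76² + 0.41² = 1.9417
With 8 standardized items, total variance = 8. Proportion = 1.9417/8 = 0.2427 → 24.27%.

24.3%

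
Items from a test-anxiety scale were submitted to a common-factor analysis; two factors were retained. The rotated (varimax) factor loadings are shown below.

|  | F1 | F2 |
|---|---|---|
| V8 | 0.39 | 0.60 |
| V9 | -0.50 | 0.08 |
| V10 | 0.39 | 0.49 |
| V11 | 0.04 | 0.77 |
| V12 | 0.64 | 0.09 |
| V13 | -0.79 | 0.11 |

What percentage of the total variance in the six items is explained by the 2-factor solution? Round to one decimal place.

SS loadings by factor: 1.5895, 1.2196; total = 2.8091.
Total variance with 6 standardized items is 6, so the solution explains 2.8091/6 = 0.4682 = 46.82%.

46.8%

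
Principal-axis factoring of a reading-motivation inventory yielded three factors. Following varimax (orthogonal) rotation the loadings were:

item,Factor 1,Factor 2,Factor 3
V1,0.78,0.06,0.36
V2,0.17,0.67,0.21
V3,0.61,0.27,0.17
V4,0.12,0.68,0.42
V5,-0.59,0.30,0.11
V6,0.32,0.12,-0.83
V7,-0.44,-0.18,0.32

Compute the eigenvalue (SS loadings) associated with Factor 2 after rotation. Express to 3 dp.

SS loadings for Factor 2 = 0.06² + 0.67² + 0.27² + 0.68² + 0.30² + 0.12² + (-0.18)² = 0.0036 + 0.4489 + 0.0729 + 0.4624 + 0.0900 + 0.0144 + 0.0324 = 1.1246

1.125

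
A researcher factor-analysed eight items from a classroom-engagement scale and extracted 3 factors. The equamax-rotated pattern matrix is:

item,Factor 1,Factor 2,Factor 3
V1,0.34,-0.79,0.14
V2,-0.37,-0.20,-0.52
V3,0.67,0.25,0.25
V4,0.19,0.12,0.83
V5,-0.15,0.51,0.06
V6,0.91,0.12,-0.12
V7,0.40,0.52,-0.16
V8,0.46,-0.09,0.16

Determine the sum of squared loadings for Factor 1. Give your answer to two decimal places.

1.96

SS loadings for Factor 1 = 0.34² + (-0.37)² + 0.67² + 0.19² + (-0.15)² + 0.91² + 0.40² + 0.46² = 0.1156 + 0.1369 + 0.4489 + 0.0361 + 0.0225 + 0.8281 + 0.1600 + 0.2116 = 1.9597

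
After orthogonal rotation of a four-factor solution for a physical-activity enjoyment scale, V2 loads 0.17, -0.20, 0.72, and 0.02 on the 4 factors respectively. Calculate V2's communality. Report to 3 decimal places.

0.588

h² = 0.17² + (-0.20)² + 0.72² + 0.02² = 0.0289 + 0.0400 + 0.5184 + 0.0004 = 0.5877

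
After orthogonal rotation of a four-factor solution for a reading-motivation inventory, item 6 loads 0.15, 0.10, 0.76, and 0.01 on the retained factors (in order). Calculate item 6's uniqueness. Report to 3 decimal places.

0.390

h² = 0.15² + 0.10² + 0.76² + 0.01² = 0.0225 + 0.0100 + 0.5776 + 0.0001 = 0.6102
Uniqueness u² = 1 − h² = 1 − 0.6102 = 0.3898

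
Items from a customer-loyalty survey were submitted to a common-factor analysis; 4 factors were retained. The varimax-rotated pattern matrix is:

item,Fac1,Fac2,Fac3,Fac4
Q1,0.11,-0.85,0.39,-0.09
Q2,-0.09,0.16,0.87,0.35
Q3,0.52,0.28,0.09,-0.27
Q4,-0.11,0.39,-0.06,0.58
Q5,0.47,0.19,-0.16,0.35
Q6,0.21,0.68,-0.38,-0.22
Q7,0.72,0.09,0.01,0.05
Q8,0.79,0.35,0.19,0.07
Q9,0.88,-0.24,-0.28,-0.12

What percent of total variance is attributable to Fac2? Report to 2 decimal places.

SS loadings for Fac2 = (-0.85)² + 0.16² + 0.28² + 0.39² + 0.19² + 0.68² + 0.09² + 0.35² + (-0.24)² = 1.6653
With 9 standardized items, total variance = 9. Proportion = 1.6653/9 = 0.1850 → 18.50%.

18.50%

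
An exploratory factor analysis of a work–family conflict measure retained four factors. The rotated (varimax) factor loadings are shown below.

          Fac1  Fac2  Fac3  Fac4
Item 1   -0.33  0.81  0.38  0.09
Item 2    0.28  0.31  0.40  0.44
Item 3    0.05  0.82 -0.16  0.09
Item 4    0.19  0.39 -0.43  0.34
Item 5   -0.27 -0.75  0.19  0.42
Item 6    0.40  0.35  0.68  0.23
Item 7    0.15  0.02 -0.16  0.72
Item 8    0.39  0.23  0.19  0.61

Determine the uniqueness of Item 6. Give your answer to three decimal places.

h² = 0.40² + 0.35² + 0.68² + 0.23² = 0.1600 + 0.1225 + 0.4624 + 0.0529 = 0.7978
Uniqueness u² = 1 − h² = 1 − 0.7978 = 0.2022

0.202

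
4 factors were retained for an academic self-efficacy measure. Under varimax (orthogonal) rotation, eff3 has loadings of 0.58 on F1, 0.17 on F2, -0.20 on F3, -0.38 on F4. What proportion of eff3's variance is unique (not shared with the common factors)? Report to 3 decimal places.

0.450

h² = 0.58² + 0.17² + (-0.20)² + (-0.38)² = 0.3364 + 0.0289 + 0.0400 + 0.1444 = 0.5497
Uniqueness u² = 1 − h² = 1 − 0.5497 = 0.4503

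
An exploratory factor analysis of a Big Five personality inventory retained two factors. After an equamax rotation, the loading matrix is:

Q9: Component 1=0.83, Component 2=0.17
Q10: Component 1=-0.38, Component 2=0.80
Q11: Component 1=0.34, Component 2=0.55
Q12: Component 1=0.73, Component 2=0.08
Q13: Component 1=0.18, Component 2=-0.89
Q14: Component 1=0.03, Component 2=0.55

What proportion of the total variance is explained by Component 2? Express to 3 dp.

0.345

SS loadings for Component 2 = 0.17² + 0.80² + 0.55² + 0.08² + (-0.89)² + 0.55² = 2.0724
Proportion of variance = 2.0724 / 6 = 0.3454.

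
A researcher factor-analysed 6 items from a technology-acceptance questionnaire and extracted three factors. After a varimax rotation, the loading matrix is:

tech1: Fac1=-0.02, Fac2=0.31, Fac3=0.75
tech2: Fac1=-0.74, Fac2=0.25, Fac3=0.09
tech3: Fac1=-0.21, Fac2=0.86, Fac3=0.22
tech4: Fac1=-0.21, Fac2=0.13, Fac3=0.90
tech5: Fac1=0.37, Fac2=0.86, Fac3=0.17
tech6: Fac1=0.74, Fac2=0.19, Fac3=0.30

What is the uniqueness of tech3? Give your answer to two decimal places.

0.17

h² = (-0.21)² + 0.86² + 0.22² = 0.0441 + 0.7396 + 0.0484 = 0.8321
Uniqueness u² = 1 − h² = 1 − 0.8321 = 0.1679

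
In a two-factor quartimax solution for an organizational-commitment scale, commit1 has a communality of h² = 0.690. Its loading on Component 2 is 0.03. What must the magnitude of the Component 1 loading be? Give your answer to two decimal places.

0.83

Under orthogonal rotation h² = Σλ², so λ_Component 1² = h² − (0.0009) = 0.690 − 0.0009 = 0.6891.
|λ| = √0.6891 = 0.8301.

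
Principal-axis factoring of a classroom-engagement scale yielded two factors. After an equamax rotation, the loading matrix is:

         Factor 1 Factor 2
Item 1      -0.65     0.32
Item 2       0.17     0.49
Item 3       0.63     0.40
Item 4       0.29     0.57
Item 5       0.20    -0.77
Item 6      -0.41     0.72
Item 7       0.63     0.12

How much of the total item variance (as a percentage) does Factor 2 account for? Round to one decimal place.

SS loadings for Factor 2 = 0.32² + 0.49² + 0.40² + 0.57² + (-0.77)² + 0.72² + 0.12² = 1.9531
With 7 standardized items, total variance = 7. Proportion = 1.9531/7 = 0.2790 → 27.90%.

27.9%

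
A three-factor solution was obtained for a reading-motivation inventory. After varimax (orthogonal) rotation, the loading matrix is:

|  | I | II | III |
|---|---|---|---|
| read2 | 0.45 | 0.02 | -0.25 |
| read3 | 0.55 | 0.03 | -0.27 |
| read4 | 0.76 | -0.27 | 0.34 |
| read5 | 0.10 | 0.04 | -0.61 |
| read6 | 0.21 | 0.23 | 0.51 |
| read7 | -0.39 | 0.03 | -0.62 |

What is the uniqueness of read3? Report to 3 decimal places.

0.624

h² = 0.55² + 0.03² + (-0.27)² = 0.3025 + 0.0009 + 0.0729 = 0.3763
Uniqueness u² = 1 − h² = 1 − 0.3763 = 0.6237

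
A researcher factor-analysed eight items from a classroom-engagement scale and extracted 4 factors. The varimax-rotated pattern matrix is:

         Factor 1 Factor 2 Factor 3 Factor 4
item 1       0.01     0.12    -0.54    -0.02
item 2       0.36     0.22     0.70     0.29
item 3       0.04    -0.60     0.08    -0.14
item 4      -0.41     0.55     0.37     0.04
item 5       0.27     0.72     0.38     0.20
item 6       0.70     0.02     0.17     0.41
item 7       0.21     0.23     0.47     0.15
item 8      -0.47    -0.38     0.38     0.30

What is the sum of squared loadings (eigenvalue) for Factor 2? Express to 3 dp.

SS loadings for Factor 2 = 0.12² + 0.22² + (-0.60)² + 0.55² + 0.72² + 0.02² + 0.23² + (-0.38)² = 0.0144 + 0.0484 + 0.3600 + 0.3025 + 0.5184 + 0.0004 + 0.0529 + 0.1444 = 1.4414

1.441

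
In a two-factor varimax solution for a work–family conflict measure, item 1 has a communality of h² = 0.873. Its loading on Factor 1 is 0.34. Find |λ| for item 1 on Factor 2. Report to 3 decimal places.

0.870

Under orthogonal rotation h² = Σλ², so λ_Factor 2² = h² − (0.1156) = 0.873 − 0.1156 = 0.7574.
|λ| = √0.7574 = 0.8703.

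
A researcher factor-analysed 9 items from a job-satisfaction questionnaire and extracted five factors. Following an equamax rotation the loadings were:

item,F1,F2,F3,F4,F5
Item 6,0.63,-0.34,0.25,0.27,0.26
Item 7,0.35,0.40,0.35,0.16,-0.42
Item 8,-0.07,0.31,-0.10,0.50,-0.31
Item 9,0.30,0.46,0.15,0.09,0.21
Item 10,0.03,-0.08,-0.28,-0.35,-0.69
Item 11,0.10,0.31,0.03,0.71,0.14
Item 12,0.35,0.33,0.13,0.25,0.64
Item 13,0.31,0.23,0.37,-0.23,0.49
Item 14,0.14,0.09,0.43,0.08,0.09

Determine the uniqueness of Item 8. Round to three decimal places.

h² = (-0.07)² + 0.31² + (-0.10)² + 0.50² + (-0.31)² = 0.0049 + 0.0961 + 0.0100 + 0.2500 + 0.0961 = 0.4571
Uniqueness u² = 1 − h² = 1 − 0.4571 = 0.5429

0.543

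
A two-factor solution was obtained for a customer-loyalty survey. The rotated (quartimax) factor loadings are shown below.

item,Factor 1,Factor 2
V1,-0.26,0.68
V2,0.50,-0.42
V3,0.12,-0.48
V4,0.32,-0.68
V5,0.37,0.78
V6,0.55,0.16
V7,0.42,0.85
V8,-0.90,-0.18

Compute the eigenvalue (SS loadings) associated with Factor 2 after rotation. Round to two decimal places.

2.72

SS loadings for Factor 2 = 0.68² + (-0.42)² + (-0.48)² + (-0.68)² + 0.78² + 0.16² + 0.85² + (-0.18)² = 0.4624 + 0.1764 + 0.2304 + 0.4624 + 0.6084 + 0.0256 + 0.7225 + 0.0324 = 2.7205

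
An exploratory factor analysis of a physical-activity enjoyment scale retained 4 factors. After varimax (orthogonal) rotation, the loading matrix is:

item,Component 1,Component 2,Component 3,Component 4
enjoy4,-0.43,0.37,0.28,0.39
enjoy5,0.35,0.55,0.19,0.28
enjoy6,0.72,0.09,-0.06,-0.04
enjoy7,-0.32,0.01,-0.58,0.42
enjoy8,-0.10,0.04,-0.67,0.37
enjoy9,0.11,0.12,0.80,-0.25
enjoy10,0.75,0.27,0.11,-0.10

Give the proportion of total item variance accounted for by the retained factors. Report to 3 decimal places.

SS loadings by factor: 1.5128, 0.5365, 1.5555, 0.6179; total = 4.2227.
Total variance with 7 standardized items is 7, so the solution explains 4.2227/7 = 0.6032.

0.603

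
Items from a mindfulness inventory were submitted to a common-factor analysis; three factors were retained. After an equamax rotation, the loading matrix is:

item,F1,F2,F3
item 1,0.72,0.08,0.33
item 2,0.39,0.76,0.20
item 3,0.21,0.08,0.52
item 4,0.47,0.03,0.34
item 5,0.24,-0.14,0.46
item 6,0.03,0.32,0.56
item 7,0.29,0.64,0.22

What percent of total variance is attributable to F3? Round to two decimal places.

15.84%

SS loadings for F3 = 0.33² + 0.20² + 0.52² + 0.34² + 0.46² + 0.56² + 0.22² = 1.1085
With 7 standardized items, total variance = 7. Proportion = 1.1085/7 = 0.1584 → 15.84%.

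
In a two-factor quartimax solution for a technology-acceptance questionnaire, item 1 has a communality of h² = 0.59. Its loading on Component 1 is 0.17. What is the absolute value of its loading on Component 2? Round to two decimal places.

0.75

Under orthogonal rotation h² = Σλ², so λ_Component 2² = h² − (0.0289) = 0.59 − 0.0289 = 0.5611.
|λ| = √0.5611 = 0.7491.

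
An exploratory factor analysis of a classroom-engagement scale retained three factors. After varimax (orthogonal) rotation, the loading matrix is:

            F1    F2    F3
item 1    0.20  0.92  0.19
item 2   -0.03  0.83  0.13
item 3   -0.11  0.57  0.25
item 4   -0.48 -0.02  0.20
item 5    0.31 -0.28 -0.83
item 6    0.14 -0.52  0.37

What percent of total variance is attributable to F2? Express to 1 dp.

SS loadings for F2 = 0.92² + 0.83² + 0.57² + (-0.02)² + (-0.28)² + (-0.52)² = 2.2094
With 6 standardized items, total variance = 6. Proportion = 2.2094/6 = 0.3682 → 36.82%.

36.8%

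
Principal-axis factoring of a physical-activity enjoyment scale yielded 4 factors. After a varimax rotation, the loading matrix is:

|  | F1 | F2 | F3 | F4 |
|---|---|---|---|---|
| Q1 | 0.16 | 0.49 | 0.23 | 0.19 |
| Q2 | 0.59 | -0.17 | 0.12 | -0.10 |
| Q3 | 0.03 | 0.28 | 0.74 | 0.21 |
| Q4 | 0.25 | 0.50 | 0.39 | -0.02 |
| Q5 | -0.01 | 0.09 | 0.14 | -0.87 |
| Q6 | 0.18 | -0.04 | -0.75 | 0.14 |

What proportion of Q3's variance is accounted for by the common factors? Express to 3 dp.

0.671

h² = 0.03² + 0.28² + 0.74² + 0.21² = 0.0009 + 0.0784 + 0.5476 + 0.0441 = 0.6710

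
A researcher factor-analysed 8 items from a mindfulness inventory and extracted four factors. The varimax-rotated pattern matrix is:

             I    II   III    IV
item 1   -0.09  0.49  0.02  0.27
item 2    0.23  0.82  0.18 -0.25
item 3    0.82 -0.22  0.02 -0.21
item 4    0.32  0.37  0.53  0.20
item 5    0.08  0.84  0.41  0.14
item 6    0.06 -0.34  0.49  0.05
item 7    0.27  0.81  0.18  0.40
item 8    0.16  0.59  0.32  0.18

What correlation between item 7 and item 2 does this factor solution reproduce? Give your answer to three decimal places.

0.659

r̂ = Σ λ_i·λ_j across factors = (0.27)(0.23) + (0.81)(0.82) + (0.18)(0.18) + (0.40)(-0.25)
  = +0.0621 +0.6642 +0.0324 -0.1000 = 0.6587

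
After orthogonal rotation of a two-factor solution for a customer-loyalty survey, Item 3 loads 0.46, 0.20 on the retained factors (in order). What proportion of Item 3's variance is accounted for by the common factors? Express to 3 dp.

0.252

h² = 0.46² + 0.20² = 0.2116 + 0.0400 = 0.2516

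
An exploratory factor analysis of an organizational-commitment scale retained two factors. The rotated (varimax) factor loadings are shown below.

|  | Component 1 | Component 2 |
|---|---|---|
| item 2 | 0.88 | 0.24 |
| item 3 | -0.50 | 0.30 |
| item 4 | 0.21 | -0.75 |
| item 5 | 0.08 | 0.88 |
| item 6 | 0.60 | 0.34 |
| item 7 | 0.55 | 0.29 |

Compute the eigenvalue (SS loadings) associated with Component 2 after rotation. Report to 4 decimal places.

1.6842

SS loadings for Component 2 = 0.24² + 0.30² + (-0.75)² + 0.88² + 0.34² + 0.29² = 0.0576 + 0.0900 + 0.5625 + 0.7744 + 0.1156 + 0.0841 = 1.6842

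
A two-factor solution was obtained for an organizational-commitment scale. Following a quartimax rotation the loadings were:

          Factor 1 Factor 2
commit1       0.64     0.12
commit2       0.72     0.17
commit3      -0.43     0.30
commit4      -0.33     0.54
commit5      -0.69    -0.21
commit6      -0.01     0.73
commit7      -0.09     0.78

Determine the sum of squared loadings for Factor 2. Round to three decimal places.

1.610

SS loadings for Factor 2 = 0.12² + 0.17² + 0.30² + 0.54² + (-0.21)² + 0.73² + 0.78² = 0.0144 + 0.0289 + 0.0900 + 0.2916 + 0.0441 + 0.5329 + 0.6084 = 1.6103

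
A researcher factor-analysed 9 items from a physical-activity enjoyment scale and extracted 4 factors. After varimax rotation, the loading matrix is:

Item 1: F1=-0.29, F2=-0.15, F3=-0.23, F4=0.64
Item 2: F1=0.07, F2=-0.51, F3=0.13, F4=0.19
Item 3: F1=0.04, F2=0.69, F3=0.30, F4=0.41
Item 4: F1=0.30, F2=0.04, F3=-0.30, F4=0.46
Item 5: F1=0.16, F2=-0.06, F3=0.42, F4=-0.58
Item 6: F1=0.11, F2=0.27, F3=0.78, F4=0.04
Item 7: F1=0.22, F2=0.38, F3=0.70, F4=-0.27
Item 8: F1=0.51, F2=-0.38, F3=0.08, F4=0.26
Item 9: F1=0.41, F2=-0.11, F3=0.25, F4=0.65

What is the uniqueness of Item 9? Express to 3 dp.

h² = 0.41² + (-0.11)² + 0.25² + 0.65² = 0.1681 + 0.0121 + 0.0625 + 0.4225 = 0.6652
Uniqueness u² = 1 − h² = 1 − 0.6652 = 0.3348

0.335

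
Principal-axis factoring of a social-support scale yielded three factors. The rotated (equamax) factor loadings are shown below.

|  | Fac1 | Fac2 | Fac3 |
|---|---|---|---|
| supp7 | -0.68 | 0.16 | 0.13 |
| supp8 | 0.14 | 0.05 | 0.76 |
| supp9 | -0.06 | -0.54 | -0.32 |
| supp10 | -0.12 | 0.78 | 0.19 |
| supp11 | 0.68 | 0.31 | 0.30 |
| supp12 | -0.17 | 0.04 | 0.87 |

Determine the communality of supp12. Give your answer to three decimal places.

h² = (-0.17)² + 0.04² + 0.87² = 0.0289 + 0.0016 + 0.7569 = 0.7874

0.787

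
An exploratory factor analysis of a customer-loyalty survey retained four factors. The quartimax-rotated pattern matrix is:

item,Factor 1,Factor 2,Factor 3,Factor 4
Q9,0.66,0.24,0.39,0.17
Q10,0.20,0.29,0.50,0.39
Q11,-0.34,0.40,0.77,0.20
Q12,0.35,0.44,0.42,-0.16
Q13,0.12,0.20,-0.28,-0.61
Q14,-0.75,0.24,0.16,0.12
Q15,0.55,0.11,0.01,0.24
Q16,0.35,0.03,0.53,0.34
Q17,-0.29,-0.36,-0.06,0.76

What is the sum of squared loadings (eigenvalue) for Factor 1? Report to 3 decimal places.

SS loadings for Factor 1 = 0.66² + 0.20² + (-0.34)² + 0.35² + 0.12² + (-0.75)² + 0.55² + 0.35² + (-0.29)² = 0.4356 + 0.0400 + 0.1156 + 0.1225 + 0.0144 + 0.5625 + 0.3025 + 0.1225 + 0.0841 = 1.7997

1.800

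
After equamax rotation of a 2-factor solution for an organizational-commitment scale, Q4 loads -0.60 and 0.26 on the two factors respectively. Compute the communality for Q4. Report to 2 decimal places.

0.43

h² = (-0.60)² + 0.26² = 0.3600 + 0.0676 = 0.4276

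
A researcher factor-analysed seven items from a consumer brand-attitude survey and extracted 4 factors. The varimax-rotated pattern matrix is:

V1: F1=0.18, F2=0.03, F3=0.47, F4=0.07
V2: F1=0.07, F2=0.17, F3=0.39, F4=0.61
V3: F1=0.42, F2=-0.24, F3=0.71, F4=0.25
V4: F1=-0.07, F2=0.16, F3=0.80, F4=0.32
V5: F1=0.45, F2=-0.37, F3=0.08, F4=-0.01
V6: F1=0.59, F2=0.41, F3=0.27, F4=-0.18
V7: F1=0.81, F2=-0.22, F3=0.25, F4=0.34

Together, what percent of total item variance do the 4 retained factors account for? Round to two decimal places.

60.58%

Communalities: 0.2591, 0.5580, 0.8006, 0.7729, 0.3459, 0.6215, 0.8826; Σh² = 4.2406.
Total variance with 7 standardized items is 7, so the solution explains 4.2406/7 = 0.6058 = 60.58%.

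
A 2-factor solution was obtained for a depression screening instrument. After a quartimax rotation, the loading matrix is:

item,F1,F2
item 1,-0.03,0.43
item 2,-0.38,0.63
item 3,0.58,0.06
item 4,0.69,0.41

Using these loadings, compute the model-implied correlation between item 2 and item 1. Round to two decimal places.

0.28

r̂ = Σ λ_i·λ_j across factors = (-0.38)(-0.03) + (0.63)(0.43)
  = +0.0114 +0.2709 = 0.2823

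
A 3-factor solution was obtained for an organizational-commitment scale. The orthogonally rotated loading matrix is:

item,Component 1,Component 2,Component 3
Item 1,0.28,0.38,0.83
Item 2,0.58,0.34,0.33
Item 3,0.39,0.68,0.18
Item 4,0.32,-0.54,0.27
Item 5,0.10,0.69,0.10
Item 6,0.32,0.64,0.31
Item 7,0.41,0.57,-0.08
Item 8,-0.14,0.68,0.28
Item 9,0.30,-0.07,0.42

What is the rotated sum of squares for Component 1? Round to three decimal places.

SS loadings for Component 1 = 0.28² + 0.58² + 0.39² + 0.32² + 0.10² + 0.32² + 0.41² + (-0.14)² + 0.30² = 0.0784 + 0.3364 + 0.1521 + 0.1024 + 0.0100 + 0.1024 + 0.1681 + 0.0196 + 0.0900 = 1.0594

1.059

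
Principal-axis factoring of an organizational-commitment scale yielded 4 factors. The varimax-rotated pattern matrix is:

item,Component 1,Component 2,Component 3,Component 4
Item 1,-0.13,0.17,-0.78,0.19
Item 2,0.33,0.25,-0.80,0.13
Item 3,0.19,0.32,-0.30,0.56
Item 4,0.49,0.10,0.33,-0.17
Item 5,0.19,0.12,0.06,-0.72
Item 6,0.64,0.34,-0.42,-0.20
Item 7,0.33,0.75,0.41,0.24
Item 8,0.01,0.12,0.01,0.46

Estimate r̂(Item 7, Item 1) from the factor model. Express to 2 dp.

r̂ = Σ λ_i·λ_j across factors = (0.33)(-0.13) + (0.75)(0.17) + (0.41)(-0.78) + (0.24)(0.19)
  = -0.0429 +0.1275 -0.3198 +0.0456 = -0.1896

-0.19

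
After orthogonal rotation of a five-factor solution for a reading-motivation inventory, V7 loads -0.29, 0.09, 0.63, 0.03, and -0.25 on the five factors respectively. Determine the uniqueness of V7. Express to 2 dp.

h² = (-0.29)² + 0.09² + 0.63² + 0.03² + (-0.25)² = 0.0841 + 0.0081 + 0.3969 + 0.0009 + 0.0625 = 0.5525
Uniqueness u² = 1 − h² = 1 − 0.5525 = 0.4475

0.45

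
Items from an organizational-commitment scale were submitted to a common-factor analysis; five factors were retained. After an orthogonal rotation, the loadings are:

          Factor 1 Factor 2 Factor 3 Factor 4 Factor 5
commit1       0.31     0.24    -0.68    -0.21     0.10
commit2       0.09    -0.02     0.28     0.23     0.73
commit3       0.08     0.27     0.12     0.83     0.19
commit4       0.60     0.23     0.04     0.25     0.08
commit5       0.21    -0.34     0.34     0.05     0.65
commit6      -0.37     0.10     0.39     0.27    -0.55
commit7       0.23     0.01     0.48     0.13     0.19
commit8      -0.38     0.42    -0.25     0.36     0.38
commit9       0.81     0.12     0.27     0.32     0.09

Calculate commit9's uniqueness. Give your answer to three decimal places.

0.146

h² = 0.81² + 0.12² + 0.27² + 0.32² + 0.09² = 0.6561 + 0.0144 + 0.0729 + 0.1024 + 0.0081 = 0.8539
Uniqueness u² = 1 − h² = 1 − 0.8539 = 0.1461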